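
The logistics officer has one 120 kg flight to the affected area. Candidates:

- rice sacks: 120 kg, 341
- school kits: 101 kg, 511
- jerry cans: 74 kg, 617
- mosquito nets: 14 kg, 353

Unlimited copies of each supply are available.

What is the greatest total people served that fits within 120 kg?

2824

Ranking by ratio (people served/kg): mosquito nets 25.21, jerry cans 8.34, school kits 5.06.
8×mosquito nets uses 112 of the 120 kg and totals 2824.
No other feasible combination exceeds 2824.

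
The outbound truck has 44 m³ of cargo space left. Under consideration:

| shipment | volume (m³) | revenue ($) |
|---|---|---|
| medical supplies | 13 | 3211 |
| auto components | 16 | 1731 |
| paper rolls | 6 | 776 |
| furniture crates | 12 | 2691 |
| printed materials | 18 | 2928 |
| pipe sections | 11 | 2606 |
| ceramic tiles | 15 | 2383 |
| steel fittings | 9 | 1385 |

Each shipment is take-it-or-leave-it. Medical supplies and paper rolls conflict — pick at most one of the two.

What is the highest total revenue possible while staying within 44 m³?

Medical supplies + furniture crates + printed materials uses 43 of the 44 m³ and totals 8830.

8830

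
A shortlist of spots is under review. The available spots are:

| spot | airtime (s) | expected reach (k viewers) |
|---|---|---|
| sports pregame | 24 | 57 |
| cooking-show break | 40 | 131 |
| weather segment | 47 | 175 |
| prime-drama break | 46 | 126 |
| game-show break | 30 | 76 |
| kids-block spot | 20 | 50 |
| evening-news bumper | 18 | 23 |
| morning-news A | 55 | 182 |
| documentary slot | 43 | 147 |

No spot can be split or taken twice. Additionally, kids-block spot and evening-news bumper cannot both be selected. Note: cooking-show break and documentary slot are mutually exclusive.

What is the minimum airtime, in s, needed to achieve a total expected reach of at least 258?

85

Need the lightest bundle worth ≥ 258.
game-show break + morning-news A reaches 258 using 85 s.
Below 85 s the best achievable stays under 258.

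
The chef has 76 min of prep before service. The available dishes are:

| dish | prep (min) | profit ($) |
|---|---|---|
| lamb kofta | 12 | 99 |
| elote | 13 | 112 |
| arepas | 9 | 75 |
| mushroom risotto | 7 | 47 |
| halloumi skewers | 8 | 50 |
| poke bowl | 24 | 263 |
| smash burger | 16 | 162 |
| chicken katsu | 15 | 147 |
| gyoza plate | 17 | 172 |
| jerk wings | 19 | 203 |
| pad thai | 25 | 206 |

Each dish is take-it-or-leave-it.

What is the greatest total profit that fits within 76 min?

800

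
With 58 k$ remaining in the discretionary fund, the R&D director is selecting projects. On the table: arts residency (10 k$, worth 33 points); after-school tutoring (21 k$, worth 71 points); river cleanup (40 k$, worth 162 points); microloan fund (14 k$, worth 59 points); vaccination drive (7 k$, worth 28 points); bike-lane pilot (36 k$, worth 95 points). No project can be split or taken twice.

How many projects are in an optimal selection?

3

Optimal total is 223.
arts residency + river cleanup + vaccination drive hits 223 at 57 k$.
Every optimal selection uses 3 projects.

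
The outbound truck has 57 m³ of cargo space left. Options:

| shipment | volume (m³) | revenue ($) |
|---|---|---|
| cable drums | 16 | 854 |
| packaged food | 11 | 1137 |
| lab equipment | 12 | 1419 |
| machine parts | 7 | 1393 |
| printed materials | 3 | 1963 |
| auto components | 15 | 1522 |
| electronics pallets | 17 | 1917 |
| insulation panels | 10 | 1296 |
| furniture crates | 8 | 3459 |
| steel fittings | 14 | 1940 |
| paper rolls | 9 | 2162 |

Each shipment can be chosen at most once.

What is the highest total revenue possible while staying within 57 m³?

Greedy by ratio would take machine parts + printed materials + insulation panels + furniture crates + steel fittings + paper rolls: 51 m³ used, total 12213.
The 10 m³ tied up in insulation panels is better spent on auto components — total rises to 12439 (56 m³).

12439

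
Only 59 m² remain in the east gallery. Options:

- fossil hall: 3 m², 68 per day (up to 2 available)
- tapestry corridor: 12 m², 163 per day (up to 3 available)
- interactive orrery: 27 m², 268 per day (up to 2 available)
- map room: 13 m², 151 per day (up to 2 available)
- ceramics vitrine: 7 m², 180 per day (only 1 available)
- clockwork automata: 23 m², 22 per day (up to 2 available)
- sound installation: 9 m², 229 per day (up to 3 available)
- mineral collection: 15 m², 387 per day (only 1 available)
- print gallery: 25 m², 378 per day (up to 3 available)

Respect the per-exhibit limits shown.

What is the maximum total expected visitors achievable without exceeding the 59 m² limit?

1390

By expected visitors per m²: mineral collection 25.80, ceramics vitrine 25.71, sound installation 25.44 lead.
Best packing: 2×fossil hall + ceramics vitrine + 3×sound installation + mineral collection — 55 m², 1390 total.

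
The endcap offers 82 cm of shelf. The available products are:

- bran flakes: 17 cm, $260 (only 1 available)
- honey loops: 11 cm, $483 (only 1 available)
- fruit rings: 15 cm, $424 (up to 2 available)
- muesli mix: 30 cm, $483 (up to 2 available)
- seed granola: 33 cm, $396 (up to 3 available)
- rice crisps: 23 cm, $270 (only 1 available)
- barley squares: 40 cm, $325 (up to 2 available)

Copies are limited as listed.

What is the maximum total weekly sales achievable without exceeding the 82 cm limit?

1861

Ranking by ratio (weekly sales/cm): honey loops 43.91, fruit rings 28.27, muesli mix 16.10, bran flakes 15.29.
Greedy by ratio would take honey loops + 2×fruit rings + muesli mix: 71 cm used, total 1814.
Replace muesli mix with bran flakes + rice crisps: the trade gains 47 net, giving 1861 at 81 cm.
No other feasible combination exceeds 1861.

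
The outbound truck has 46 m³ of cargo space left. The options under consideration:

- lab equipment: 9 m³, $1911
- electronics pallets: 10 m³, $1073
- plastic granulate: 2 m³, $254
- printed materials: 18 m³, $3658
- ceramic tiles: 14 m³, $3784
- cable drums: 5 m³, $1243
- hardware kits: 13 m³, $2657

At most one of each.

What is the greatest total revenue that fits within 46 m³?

Taking the top-ratio shipments first gives lab equipment + plastic granulate + ceramic tiles + cable drums + hardware kits for 9849 (43 m³).
The 15 m³ tied up in plastic granulate and hardware kits is better spent on printed materials — total rises to 10596 (46 m³).
Nothing else within 46 m³ beats 10596.

10596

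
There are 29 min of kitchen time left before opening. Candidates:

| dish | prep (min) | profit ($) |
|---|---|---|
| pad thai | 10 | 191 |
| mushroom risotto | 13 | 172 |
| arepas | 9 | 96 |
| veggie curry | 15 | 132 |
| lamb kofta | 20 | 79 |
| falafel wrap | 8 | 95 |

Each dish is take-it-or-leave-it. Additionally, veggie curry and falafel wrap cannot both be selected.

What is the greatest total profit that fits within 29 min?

382

Ranking by ratio (profit/min): pad thai 19.10, mushroom risotto 13.23, falafel wrap 11.88, arepas 10.67.
Taking the top-ratio dishes first gives pad thai + mushroom risotto for 363 (23 min).
Dropping mushroom risotto frees 13 min; slotting in arepas + falafel wrap (17 min) lifts the total to 382 at 27 min.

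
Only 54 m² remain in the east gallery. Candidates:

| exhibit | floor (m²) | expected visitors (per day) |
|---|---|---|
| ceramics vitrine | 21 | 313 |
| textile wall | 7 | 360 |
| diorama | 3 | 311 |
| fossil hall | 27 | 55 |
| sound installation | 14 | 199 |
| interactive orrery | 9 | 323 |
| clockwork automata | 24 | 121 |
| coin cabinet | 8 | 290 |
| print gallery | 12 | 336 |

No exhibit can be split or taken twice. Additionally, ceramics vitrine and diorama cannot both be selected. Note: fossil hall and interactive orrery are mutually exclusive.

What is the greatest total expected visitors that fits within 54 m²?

1819

Textile wall + diorama + sound installation + interactive orrery + coin cabinet + print gallery uses 53 of the 54 m² and totals 1819.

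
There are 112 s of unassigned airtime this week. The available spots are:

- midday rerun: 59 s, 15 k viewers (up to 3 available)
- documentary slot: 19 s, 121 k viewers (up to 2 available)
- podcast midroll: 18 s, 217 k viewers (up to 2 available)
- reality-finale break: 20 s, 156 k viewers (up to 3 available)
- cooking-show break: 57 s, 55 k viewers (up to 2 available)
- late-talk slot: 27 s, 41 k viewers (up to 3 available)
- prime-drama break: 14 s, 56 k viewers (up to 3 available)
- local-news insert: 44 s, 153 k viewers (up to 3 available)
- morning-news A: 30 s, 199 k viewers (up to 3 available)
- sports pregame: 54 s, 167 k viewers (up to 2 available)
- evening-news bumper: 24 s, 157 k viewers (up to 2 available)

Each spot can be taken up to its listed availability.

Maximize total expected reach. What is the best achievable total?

Taking 2×podcast midroll + 3×reality-finale break + prime-drama break: 110 s used, 958 in expected reach.
The spare 2 s is too small for any remaining spot, and no exchange beats 958.

958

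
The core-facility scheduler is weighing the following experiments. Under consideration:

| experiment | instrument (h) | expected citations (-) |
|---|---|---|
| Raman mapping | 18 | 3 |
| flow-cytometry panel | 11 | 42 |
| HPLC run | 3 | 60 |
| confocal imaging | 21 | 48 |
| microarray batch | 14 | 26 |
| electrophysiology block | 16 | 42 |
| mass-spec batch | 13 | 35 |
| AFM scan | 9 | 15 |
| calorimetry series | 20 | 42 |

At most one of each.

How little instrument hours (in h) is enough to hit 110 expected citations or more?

23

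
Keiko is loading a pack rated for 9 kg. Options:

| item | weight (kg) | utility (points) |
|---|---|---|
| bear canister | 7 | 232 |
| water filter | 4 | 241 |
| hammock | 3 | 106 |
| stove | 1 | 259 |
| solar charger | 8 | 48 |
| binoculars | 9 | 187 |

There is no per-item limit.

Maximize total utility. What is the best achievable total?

2331

9×stove uses 9 of the 9 kg and totals 2331.
That's the maximum — no swap from here does better than 2331.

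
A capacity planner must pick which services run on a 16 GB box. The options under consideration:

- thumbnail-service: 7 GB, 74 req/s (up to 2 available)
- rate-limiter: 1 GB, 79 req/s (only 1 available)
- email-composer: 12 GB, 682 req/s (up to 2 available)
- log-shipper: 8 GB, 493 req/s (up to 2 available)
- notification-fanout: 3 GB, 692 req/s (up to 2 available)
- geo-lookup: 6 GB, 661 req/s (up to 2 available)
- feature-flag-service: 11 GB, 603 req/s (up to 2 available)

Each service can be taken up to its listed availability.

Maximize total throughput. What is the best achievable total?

2124

Taking rate-limiter + 2×notification-fanout + geo-lookup: 13 GB used, 2124 in throughput.
Nothing else within 16 GB beats 2124.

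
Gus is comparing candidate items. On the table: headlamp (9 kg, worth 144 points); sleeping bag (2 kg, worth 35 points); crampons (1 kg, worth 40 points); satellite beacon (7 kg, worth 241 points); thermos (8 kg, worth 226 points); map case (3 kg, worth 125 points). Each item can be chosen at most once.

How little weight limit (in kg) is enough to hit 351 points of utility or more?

10

Need the lightest bundle worth ≥ 351.
satellite beacon + map case reaches 366 using 10 kg.
No combination under 10 kg hits 351.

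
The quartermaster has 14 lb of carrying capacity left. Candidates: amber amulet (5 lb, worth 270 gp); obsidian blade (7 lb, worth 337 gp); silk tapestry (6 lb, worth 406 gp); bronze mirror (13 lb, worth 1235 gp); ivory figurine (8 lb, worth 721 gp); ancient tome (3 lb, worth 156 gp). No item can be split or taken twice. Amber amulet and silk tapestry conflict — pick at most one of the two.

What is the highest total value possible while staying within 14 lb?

1235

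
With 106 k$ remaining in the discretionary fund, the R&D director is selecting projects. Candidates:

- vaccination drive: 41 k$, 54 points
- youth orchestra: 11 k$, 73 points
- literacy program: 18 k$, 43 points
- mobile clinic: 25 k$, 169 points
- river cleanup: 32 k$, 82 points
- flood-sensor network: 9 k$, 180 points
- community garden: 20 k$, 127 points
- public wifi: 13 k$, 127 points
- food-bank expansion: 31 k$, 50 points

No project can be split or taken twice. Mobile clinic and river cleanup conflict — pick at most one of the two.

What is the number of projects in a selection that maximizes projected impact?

Optimal total is 719.
youth orchestra + literacy program + mobile clinic + flood-sensor network + community garden + public wifi hits 719 at 96 k$.
Every optimal selection uses 6 projects.

6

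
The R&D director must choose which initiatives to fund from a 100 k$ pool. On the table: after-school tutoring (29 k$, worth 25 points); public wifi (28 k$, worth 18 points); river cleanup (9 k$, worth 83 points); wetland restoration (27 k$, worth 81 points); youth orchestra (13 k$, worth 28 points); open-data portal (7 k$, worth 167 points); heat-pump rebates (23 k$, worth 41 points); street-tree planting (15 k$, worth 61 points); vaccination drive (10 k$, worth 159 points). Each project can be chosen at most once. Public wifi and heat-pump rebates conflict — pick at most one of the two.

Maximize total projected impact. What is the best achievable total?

592

Density check — open-data portal 23.86, vaccination drive 15.90, river cleanup 9.22, street-tree planting 4.07 are the best per k$.
Greedy by ratio would take river cleanup + wetland restoration + youth orchestra + open-data portal + street-tree planting + vaccination drive: 81 k$ used, total 579.
Dropping youth orchestra frees 13 k$; slotting in heat-pump rebates (23 k$) lifts the total to 592 at 91 k$.
An exhaustive check of the 512 subsets confirms 592.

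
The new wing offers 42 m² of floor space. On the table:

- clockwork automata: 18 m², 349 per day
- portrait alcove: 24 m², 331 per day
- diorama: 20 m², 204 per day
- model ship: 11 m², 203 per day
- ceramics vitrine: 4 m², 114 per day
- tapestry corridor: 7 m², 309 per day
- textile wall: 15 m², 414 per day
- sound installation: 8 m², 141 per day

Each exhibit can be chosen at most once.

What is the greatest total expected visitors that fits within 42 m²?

Density check — tapestry corridor 44.14, ceramics vitrine 28.50, textile wall 27.60 are the best per m².
Taking the top-ratio exhibits first gives model ship + ceramics vitrine + tapestry corridor + textile wall for 1040 (37 m²).
The 15 m² tied up in model ship and ceramics vitrine is better spent on clockwork automata — total rises to 1072 (40 m²).
Runner-up model ship + tapestry corridor + textile wall + sound installation tops out at 1067.

1072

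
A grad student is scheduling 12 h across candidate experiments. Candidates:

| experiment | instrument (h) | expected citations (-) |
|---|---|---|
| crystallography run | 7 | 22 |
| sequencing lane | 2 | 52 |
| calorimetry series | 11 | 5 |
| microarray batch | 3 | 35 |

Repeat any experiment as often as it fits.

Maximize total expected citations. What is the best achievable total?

312

6×sequencing lane uses 12 of the 12 h and totals 312.
Every other selection either busts 12 h or fails to beat 312.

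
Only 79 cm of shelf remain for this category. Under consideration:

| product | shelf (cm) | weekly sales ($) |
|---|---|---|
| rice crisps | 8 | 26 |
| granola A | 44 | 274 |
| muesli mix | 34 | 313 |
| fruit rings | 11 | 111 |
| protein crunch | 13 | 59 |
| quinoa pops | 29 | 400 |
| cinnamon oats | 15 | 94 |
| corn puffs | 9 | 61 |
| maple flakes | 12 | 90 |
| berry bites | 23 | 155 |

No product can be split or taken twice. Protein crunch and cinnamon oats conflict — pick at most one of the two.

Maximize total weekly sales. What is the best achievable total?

Density check — quinoa pops 13.79, fruit rings 10.09, muesli mix 9.21 are the best per cm.
Best packing: muesli mix + fruit rings + quinoa pops — 74 cm, 824 total.
The closest alternative, muesli mix + quinoa pops + cinnamon oats, reaches only 807.

824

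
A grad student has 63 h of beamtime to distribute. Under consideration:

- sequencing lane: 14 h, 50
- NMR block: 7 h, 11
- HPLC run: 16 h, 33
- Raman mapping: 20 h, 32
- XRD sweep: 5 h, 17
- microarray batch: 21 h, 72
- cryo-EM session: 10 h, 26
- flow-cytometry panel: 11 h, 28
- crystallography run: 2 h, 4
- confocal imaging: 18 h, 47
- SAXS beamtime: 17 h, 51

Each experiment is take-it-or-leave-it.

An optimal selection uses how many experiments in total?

4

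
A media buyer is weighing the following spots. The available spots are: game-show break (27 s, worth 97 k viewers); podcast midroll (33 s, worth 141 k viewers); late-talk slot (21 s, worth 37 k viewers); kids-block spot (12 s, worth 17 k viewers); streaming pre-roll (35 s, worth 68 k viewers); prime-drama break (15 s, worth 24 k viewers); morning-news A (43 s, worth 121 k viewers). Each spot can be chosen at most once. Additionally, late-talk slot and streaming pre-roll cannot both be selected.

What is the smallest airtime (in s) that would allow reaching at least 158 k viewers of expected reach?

45

Minimise s subject to total expected reach ≥ 158.
podcast midroll + kids-block spot reaches 158 using 45 s.
Any bundle with less than 45 s falls short of 158.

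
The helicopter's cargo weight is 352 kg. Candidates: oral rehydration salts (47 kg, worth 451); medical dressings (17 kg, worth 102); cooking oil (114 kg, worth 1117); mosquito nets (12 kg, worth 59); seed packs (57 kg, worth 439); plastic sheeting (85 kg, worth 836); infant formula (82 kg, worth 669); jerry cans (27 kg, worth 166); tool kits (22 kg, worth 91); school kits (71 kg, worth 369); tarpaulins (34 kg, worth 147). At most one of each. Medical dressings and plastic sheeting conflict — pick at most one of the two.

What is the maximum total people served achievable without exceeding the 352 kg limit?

Oral rehydration salts + cooking oil + plastic sheeting + infant formula + tool kits uses 350 of the 352 kg and totals 3164.
Nothing else feasible within 352 kg beats 3164.

3164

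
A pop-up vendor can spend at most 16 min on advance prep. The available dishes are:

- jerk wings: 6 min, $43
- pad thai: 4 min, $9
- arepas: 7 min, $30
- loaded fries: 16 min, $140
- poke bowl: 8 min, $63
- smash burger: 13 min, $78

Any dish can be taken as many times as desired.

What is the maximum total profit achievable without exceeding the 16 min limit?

By profit per min: loaded fries 8.75, poke bowl 7.88, jerk wings 7.17 lead.
Loaded fries uses 16 of the 16 min and totals 140.

140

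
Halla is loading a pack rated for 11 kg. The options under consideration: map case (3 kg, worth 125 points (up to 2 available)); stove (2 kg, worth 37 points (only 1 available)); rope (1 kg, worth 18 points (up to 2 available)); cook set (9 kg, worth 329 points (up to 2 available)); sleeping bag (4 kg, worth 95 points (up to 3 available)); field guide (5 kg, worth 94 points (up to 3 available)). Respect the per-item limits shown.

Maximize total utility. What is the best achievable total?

366

Greedy by ratio would take 2×map case + rope + sleeping bag: 11 kg used, total 363.
Reworking the packing: stove + cook set uses 11 kg and improves the total to 366.
No other feasible combination exceeds 366.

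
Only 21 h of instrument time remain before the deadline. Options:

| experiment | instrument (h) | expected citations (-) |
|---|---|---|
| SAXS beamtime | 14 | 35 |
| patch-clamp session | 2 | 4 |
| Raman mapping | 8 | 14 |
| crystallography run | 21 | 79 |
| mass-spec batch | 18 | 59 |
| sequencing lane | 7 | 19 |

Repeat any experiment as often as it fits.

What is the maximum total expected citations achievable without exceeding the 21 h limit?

79

The ratio ordering already packs tightly: crystallography run, 21 h, 79.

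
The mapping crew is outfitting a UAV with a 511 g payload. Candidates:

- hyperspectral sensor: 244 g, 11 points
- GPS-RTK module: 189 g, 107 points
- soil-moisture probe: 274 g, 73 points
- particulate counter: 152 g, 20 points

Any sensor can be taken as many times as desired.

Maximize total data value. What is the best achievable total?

2×GPS-RTK module uses 378 of the 511 g and totals 214.
Every other selection either busts 511 g or fails to beat 214.

214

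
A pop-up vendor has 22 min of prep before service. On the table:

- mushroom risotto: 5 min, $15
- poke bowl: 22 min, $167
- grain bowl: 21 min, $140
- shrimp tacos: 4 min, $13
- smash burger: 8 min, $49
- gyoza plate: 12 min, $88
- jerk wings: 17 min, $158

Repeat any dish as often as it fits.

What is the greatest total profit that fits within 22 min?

Filling by ratio: shrimp tacos + jerk wings for 171, with 1 min left unused.
The 4 min tied up in shrimp tacos is better spent on mushroom risotto — total rises to 173 (22 min).
That's the maximum — no swap from here does better than 173.

173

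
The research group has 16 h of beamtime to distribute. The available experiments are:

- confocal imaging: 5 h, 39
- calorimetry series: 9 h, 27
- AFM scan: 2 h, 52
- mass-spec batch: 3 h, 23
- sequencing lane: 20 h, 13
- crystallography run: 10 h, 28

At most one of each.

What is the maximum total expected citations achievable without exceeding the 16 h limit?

Taking the top-ratio experiments first gives confocal imaging + AFM scan + mass-spec batch for 114 (10 h).
Dropping mass-spec batch frees 3 h; slotting in calorimetry series (9 h) lifts the total to 118 at 16 h.
Nothing else within 16 h beats 118.

118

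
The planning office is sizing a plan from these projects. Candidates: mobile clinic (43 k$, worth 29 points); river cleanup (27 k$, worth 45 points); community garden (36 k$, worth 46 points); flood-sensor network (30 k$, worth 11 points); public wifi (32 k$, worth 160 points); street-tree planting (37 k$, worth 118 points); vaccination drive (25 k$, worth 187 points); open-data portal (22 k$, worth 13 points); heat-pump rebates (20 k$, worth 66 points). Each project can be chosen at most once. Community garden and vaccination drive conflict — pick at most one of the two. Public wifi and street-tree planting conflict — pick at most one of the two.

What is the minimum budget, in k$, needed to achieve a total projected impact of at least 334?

Need the lightest bundle worth ≥ 334.
public wifi + vaccination drive: 347 projected impact at 57 k$.
Any bundle with less than 57 k$ falls short of 334.

57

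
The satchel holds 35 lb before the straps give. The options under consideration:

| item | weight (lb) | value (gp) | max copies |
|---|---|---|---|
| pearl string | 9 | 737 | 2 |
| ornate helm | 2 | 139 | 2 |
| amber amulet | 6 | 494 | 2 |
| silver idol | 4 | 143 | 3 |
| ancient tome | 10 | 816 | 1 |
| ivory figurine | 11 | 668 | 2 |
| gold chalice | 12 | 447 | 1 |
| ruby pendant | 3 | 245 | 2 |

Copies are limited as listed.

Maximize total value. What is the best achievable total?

2846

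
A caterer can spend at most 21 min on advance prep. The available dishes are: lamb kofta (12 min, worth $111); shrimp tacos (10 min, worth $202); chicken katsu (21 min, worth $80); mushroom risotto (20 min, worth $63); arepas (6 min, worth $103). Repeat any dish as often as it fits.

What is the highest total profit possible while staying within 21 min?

By profit per min: shrimp tacos 20.20, arepas 17.17, lamb kofta 9.25, chicken katsu 3.81 lead.
Taking 2×shrimp tacos: 20 min used, 404 in profit.
That's the maximum — no swap from here does better than 404.

404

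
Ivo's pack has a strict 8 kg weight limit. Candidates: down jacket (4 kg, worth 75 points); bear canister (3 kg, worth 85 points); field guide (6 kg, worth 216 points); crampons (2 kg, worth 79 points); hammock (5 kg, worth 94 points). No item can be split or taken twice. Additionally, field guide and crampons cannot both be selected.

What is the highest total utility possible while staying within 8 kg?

216

Best packing: field guide — 6 kg, 216 total.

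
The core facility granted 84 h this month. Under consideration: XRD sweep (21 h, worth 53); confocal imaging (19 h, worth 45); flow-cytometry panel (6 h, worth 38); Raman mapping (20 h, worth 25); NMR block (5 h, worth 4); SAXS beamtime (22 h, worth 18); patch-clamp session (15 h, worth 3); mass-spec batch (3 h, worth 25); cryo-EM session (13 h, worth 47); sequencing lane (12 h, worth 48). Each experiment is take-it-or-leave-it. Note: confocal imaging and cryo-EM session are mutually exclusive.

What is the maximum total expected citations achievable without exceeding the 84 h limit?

240

Density check — mass-spec batch 8.33, flow-cytometry panel 6.33, sequencing lane 4.00 are the best per h.
Taking XRD sweep + flow-cytometry panel + Raman mapping + NMR block + mass-spec batch + cryo-EM session + sequencing lane: 80 h used, 240 in expected citations.
An exhaustive check of the 1024 subsets confirms 240.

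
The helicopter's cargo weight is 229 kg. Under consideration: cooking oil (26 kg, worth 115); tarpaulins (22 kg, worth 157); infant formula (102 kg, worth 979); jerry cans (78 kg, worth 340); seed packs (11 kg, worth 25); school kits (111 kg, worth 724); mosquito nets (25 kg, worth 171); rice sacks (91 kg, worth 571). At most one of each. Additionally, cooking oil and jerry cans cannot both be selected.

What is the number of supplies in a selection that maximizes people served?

4

Optimal total is 1746.
For example infant formula + seed packs + mosquito nets + rice sacks achieves it, using 229 kg.
All optima have 4 supplies.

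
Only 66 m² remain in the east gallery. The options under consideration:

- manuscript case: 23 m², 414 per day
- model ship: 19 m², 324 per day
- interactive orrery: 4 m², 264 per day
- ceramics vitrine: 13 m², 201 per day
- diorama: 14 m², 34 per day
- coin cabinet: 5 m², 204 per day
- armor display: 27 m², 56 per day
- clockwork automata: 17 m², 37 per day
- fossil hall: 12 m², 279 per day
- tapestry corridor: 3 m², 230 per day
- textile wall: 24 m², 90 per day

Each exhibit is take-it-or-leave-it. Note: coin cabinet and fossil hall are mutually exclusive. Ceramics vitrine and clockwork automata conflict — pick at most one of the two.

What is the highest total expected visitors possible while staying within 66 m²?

Taking manuscript case + model ship + interactive orrery + fossil hall + tapestry corridor: 61 m² used, 1511 in expected visitors.
The closest alternative, manuscript case + model ship + interactive orrery + coin cabinet + tapestry corridor, reaches only 1436.

1511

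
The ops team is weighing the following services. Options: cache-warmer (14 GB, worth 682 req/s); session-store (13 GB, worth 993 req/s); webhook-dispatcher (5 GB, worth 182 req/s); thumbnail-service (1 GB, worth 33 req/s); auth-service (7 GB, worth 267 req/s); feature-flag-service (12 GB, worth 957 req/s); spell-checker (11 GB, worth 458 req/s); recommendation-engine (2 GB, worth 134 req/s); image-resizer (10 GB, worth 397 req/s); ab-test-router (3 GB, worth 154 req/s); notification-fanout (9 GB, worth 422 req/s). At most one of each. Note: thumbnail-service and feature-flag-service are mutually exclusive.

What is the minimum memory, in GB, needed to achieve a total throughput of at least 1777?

25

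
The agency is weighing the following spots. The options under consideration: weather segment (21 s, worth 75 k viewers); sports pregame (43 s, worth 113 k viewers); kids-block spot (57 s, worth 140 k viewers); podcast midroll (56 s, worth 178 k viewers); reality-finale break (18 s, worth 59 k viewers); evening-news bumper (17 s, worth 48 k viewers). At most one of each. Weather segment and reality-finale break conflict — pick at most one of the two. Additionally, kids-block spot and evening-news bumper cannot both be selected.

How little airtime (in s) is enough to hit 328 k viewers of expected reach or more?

Look for the lowest-airtime combination reaching 328.
Taking sports pregame + podcast midroll + evening-news bumper gives 339 (≥ 328) for 116 s.
No combination under 116 s hits 328.

116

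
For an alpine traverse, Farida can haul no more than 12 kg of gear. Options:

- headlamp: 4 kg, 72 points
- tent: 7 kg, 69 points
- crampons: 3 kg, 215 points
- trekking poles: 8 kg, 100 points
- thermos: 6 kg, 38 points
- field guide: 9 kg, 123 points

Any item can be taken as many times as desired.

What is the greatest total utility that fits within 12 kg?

The ratio ordering already packs tightly: 4×crampons, 12 kg, 860.
No other feasible combination exceeds 860.

860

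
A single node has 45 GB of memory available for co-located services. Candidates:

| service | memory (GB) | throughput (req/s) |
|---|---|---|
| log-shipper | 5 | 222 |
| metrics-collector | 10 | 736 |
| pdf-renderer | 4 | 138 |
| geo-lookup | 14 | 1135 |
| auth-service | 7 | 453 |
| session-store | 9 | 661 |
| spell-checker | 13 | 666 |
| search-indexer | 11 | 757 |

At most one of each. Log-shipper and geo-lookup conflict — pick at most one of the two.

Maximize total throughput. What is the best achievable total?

3289

The ratio ordering already packs tightly: metrics-collector + geo-lookup + session-store + search-indexer, 44 GB, 3289.
Next best is pdf-renderer + geo-lookup + auth-service + session-store + search-indexer at 3144 (45 GB) — short by 145.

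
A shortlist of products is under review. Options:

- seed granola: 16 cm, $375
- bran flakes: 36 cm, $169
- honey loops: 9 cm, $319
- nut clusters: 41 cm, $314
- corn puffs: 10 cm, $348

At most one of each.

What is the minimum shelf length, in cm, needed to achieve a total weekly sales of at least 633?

19

Look for the lowest-shelf combination reaching 633.
honey loops + corn puffs: 667 weekly sales at 19 cm.
No combination under 19 cm hits 633.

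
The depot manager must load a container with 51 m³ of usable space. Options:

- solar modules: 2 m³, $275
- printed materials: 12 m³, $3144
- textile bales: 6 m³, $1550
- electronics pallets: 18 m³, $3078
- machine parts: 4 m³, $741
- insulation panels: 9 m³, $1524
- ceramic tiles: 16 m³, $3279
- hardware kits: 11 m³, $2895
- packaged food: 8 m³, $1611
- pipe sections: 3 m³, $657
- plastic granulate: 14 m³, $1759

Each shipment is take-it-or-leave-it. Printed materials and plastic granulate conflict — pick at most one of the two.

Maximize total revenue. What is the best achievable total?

Density check — hardware kits 263.18, printed materials 262.00, textile bales 258.33 are the best per m³.
The ratio heuristic lands on solar modules + printed materials + textile bales + ceramic tiles + hardware kits + pipe sections (11800) but leaves 1 m³ idle.
Dropping pipe sections frees 3 m³; slotting in machine parts (4 m³) lifts the total to 11884 at 51 m³.
No other feasible combination exceeds 11884.

11884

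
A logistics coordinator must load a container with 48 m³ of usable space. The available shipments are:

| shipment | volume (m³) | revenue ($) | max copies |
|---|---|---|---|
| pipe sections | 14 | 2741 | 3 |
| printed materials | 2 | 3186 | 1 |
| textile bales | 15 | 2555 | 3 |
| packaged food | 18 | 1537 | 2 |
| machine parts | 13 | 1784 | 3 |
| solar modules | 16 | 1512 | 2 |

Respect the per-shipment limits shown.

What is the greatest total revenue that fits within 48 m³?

11409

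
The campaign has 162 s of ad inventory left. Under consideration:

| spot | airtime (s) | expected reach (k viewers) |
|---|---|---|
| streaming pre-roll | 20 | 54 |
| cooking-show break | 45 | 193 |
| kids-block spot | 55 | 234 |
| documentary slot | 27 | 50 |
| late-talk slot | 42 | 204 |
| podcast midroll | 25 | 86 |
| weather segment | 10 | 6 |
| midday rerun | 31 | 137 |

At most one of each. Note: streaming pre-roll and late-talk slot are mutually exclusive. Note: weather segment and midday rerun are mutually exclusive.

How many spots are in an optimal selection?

The maximum expected reach within 162 s is 661.
kids-block spot + late-talk slot + podcast midroll + midday rerun hits 661 at 153 s.
Any selection reaching 661 contains exactly 4 spots.

4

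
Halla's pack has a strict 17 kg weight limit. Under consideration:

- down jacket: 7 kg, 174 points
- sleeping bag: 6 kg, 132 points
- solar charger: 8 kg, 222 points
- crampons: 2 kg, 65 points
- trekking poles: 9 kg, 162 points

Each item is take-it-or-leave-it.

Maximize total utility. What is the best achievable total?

Taking down jacket + solar charger + crampons: 17 kg used, 461 in utility.
Nothing else within 17 kg beats 461.

461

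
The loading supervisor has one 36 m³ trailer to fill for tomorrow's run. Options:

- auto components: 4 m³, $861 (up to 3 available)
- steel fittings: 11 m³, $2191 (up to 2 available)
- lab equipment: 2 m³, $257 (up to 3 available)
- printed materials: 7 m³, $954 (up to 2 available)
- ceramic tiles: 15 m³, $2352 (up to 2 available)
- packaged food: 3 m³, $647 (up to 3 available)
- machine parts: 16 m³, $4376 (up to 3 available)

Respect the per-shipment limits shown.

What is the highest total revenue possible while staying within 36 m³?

Filling by ratio: packaged food + 2×machine parts for 9399, with 1 m³ left unused.
The 3 m³ tied up in packaged food is better spent on auto components — total rises to 9613 (36 m³).
That's the maximum — no swap from here does better than 9613.

9613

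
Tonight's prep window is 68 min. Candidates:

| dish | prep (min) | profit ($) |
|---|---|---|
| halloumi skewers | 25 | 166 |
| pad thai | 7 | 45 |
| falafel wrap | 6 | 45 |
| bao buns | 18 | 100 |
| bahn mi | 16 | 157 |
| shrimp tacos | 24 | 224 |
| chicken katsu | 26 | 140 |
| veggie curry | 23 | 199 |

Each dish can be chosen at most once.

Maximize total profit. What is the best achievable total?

580

Density check — bahn mi 9.81, shrimp tacos 9.33, veggie curry 8.65 are the best per min.
Best packing: bahn mi + shrimp tacos + veggie curry — 63 min, 580 total.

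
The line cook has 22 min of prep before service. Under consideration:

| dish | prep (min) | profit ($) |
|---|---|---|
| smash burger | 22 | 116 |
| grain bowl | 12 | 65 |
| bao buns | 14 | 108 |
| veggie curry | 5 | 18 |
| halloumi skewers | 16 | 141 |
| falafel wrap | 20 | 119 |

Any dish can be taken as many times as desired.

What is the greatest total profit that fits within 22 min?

159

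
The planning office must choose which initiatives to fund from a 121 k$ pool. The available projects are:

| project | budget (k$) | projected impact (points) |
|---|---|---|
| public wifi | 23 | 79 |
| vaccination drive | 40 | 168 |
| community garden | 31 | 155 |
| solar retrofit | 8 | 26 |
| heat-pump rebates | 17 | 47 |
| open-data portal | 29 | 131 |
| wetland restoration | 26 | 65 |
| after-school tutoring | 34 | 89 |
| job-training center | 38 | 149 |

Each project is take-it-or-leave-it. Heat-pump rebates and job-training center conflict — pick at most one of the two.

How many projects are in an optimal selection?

4

Optimal total is 514.
For example public wifi + community garden + open-data portal + job-training center achieves it, using 121 k$.
Any selection reaching 514 contains exactly 4 projects.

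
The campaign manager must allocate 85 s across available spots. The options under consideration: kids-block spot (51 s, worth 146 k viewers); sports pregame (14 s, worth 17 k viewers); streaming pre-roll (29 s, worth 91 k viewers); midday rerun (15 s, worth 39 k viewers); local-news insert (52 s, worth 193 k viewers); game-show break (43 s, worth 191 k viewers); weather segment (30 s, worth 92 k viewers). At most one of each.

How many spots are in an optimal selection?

2

Optimal total is 285.
For example local-news insert + weather segment achieves it, using 82 s.
Any selection reaching 285 contains exactly 2 spots.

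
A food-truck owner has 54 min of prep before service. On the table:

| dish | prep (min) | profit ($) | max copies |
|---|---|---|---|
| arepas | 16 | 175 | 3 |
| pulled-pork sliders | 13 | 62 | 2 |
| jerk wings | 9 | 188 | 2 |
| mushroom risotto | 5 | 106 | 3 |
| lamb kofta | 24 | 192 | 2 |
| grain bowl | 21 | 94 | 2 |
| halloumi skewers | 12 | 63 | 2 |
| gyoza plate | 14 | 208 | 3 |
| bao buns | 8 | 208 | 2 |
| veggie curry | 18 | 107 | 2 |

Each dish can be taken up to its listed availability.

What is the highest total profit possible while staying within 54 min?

Taking the top-ratio dishes first gives 2×jerk wings + 3×mushroom risotto + 2×bao buns for 1110 (49 min).
Dropping jerk wings frees 9 min; slotting in gyoza plate (14 min) lifts the total to 1130 at 54 min.
Nothing else within 54 min beats 1130.

1130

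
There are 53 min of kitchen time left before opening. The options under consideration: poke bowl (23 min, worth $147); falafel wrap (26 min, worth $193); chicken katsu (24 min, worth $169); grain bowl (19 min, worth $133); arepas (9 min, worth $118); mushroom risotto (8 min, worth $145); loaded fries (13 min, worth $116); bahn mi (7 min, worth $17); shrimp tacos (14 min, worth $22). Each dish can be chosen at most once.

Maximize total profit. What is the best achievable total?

526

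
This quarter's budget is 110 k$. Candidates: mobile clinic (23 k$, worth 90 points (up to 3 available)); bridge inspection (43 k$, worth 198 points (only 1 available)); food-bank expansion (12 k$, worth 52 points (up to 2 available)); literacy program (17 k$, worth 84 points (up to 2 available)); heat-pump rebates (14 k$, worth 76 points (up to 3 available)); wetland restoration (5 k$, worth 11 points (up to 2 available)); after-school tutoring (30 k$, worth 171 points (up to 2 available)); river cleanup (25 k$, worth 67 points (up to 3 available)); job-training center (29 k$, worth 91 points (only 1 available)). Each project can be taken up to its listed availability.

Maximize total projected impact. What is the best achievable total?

Ranking by ratio (projected impact/k$): after-school tutoring 5.70, heat-pump rebates 5.43, literacy program 4.94.
Greedy by ratio would take 3×heat-pump rebates + wetland restoration + 2×after-school tutoring: 107 k$ used, total 581.
Dropping heat-pump rebates frees 14 k$; slotting in literacy program (17 k$) lifts the total to 589 at 110 k$.
That's the maximum — no swap from here does better than 589.

589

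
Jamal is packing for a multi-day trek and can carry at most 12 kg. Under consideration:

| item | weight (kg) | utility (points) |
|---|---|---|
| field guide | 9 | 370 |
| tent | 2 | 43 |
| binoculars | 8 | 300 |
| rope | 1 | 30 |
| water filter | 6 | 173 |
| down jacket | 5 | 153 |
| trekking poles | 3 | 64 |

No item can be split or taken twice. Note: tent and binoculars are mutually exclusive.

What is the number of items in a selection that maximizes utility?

3

Best achievable utility is 443.
One optimal bundle: field guide + tent + rope (12 kg).
All optima have 3 items.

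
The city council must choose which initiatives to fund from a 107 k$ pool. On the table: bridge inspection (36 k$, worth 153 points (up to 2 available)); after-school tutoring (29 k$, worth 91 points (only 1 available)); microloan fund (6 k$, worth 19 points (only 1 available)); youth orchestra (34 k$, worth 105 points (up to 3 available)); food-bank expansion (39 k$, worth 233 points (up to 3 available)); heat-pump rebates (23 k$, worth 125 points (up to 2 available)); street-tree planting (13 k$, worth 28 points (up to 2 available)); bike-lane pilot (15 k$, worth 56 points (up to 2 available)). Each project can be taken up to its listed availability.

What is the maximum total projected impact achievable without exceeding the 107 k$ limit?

610

Best packing: microloan fund + 2×food-bank expansion + heat-pump rebates — 107 k$, 610 total.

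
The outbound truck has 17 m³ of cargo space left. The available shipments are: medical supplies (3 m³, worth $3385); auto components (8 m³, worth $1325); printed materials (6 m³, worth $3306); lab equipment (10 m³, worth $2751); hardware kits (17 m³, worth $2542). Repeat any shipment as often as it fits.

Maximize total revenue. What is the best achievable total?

16925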